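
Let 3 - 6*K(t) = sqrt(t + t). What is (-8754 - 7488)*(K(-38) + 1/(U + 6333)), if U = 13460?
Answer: -160755195/19793 + 5414*I*sqrt(19) ≈ -8121.8 + 23599.0*I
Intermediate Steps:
K(t) = 1/2 - sqrt(2)*sqrt(t)/6 (K(t) = 1/2 - sqrt(t + t)/6 = 1/2 - sqrt(2)*sqrt(t)/6)
(-8754 - 7488)*(K(-38) + 1/(U + 6333)) = (-8754 - 7488)*((1/2 - sqrt(2)*sqrt(-38)/6) + 1/(13460 + 6333)) = -16242*((1/2 - sqrt(2)*I*sqrt(38)/6) + 1/19793) = -16242*((1/2 - I*sqrt(19)/3) + 1/19793) = -16242*(19795/39586 - I*sqrt(19)/3) = -160755195/19793 + 5414*I*sqrt(19)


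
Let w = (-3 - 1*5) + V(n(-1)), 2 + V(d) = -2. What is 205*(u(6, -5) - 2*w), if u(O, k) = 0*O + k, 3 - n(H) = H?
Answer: 3895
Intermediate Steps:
n(H) = 3 - H
V(d) = -4 (V(d) = -2 - 2 = -4)
w = -12 (w = (-3 - 1*5) - 4 = (-3 - 5) - 4 = -8 - 4 = -12)
u(O, k) = k (u(O, k) = 0 + k = k)
205*(u(6, -5) - 2*w) = 205*(-5 - 2*(-12)) = 205*(-5 + 24) = 205*19 = 3895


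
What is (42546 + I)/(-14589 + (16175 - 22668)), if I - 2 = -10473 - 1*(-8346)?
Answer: -487/254 ≈ -1.9173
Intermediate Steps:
I = -2125 (I = 2 + (-10473 - 1*(-8346)) = 2 + (-10473 + 8346) = 2 - 2127 = -2125)
(42546 + I)/(-14589 + (16175 - 22668)) = (42546 - 2125)/(-14589 + (16175 - 22668)) = 40421/(-14589 - 6493) = 40421/(-21082) = 40421*(-1/21082) = -487/254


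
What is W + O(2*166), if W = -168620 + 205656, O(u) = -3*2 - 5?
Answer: 37025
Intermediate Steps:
O(u) = -11 (O(u) = -6 - 5 = -11)
W = 37036
W + O(2*166) = 37036 - 11 = 37025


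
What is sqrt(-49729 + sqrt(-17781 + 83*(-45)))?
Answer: sqrt(-49729 + 2*I*sqrt(5379)) ≈ 0.3289 + 223.0*I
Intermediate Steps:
sqrt(-49729 + sqrt(-17781 + 83*(-45))) = sqrt(-49729 + sqrt(-17781 - 3735)) = sqrt(-49729 + sqrt(-21516)) = sqrt(-49729 + 2*I*sqrt(5379))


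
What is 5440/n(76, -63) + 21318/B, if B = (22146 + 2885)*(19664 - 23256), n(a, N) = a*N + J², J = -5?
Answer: -244609646257/214123884788 ≈ -1.1424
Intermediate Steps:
n(a, N) = 25 + N*a (n(a, N) = a*N + (-5)² = N*a + 25 = 25 + N*a)
B = -89911352 (B = 25031*(-3592) = -89911352)
5440/n(76, -63) + 21318/B = 5440/(25 - 63*76) + 21318/(-89911352) = 5440/(25 - 4788) + 21318*(-1/89911352) = 5440/(-4763) - 10659/44955676 = 5440*(-1/4763) - 10659/44955676 = -5440/4763 - 10659/44955676 = -244609646257/214123884788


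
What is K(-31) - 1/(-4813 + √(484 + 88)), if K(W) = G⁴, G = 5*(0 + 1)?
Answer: 14477752938/23164397 + 2*√143/23164397 ≈ 625.00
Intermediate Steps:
G = 5 (G = 5*1 = 5)
K(W) = 625 (K(W) = 5⁴ = 625)
K(-31) - 1/(-4813 + √(484 + 88)) = 625 - 1/(-4813 + √(484 + 88)) = 625 - 1/(-4813 + √572) = 625 - 1/(-4813 + 2*√143)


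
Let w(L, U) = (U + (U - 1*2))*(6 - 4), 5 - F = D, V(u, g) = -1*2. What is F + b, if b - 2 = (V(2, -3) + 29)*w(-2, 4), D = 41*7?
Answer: 44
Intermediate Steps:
V(u, g) = -2
D = 287
F = -282 (F = 5 - 1*287 = 5 - 287 = -282)
w(L, U) = -4 + 4*U (w(L, U) = (U + (U - 2))*2 = (U + (-2 + U))*2 = (-2 + 2*U)*2 = -4 + 4*U)
b = 326 (b = 2 + (-2 + 29)*(-4 + 4*4) = 2 + 27*(-4 + 16) = 2 + 27*12 = 2 + 324 = 326)
F + b = -282 + 326 = 44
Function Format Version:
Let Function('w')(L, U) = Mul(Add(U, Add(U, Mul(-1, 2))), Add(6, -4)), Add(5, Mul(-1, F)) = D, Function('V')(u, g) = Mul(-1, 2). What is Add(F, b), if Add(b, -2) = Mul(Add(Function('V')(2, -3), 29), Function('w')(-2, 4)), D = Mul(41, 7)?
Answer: 44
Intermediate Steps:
Function('V')(u, g) = -2
D = 287
F = -282 (F = Add(5, Mul(-1, 287)) = Add(5, -287) = -282)
Function('w')(L, U) = Add(-4, Mul(4, U)) (Function('w')(L, U) = Mul(Add(U, Add(U, -2)), 2) = Mul(Add(U, Add(-2, U)), 2) = Mul(Add(-2, Mul(2, U)), 2) = Add(-4, Mul(4, U)))
b = 326 (b = Add(2, Mul(Add(-2, 29), Add(-4, Mul(4, 4)))) = Add(2, Mul(27, Add(-4, 16))) = Add(2, Mul(27, 12)) = Add(2, 324) = 326)
Add(F, b) = Add(-282, 326) = 44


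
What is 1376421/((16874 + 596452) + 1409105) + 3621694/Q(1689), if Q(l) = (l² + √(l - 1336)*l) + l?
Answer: 19017587737584203/9754906079756373 - 3621694*√353/4823356683 ≈ 1.9354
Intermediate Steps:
Q(l) = l + l² + l*√(-1336 + l) (Q(l) = (l² + √(-1336 + l)*l) + l = (l² + l*√(-1336 + l)) + l = l + l² + l*√(-1336 + l))
1376421/((16874 + 596452) + 1409105) + 3621694/Q(1689) = 1376421/((16874 + 596452) + 1409105) + 3621694/((1689*(1 + 1689 + √(-1336 + 1689)))) = 1376421/(613326 + 1409105) + 3621694/((1689*(1 + 1689 + √353))) = 1376421/2022431 + 3621694/((1689*(1690 + √353))) = 1376421*(1/2022431) + 3621694/(2854410 + 1689*√353) = 1376421/2022431 + 3621694/(2854410 + 1689*√353)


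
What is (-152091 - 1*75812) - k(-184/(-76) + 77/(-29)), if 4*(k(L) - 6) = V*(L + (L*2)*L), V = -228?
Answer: -3641871302/15979 ≈ -2.2792e+5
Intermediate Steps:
k(L) = 6 - 114*L**2 - 57*L (k(L) = 6 + (-228*(L + (L*2)*L))/4 = 6 + (-228*(L + (2*L)*L))/4 = 6 + (-228*(L + 2*L**2))/4 = 6 + (-456*L**2 - 228*L)/4 = 6 + (-114*L**2 - 57*L) = 6 - 114*L**2 - 57*L)
(-152091 - 1*75812) - k(-184/(-76) + 77/(-29)) = (-152091 - 1*75812) - (6 - 114*(-184/(-76) + 77/(-29))**2 - 57*(-184/(-76) + 77/(-29))) = (-152091 - 75812) - (6 - 114*(-184*(-1/76) + 77*(-1/29))**2 - 57*(-184*(-1/76) + 77*(-1/29))) = -227903 - (6 - 114*(46/19 - 77/29)**2 - 57*(46/19 - 77/29)) = -227903 - (6 - 114*(-129/551)**2 - 57*(-129/551)) = -227903 - (6 - 114*16641/303601 + 387/29) = -227903 - (6 - 99846/15979 + 387/29) = -227903 - 1*209265/15979 = -227903 - 209265/15979 = -3641871302/15979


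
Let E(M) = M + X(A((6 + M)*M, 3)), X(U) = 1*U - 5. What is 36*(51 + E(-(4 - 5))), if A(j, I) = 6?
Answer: 1908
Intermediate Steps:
X(U) = -5 + U (X(U) = U - 5 = -5 + U)
E(M) = 1 + M (E(M) = M + (-5 + 6) = M + 1 = 1 + M)
36*(51 + E(-(4 - 5))) = 36*(51 + (1 - (4 - 5))) = 36*(51 + (1 - 1*(-1))) = 36*(51 + (1 + 1)) = 36*(51 + 2) = 36*53 = 1908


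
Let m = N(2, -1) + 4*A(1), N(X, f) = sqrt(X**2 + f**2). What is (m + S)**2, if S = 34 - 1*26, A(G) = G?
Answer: (12 + sqrt(5))**2 ≈ 202.67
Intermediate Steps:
S = 8 (S = 34 - 26 = 8)
m = 4 + sqrt(5) (m = sqrt(2**2 + (-1)**2) + 4*1 = sqrt(4 + 1) + 4 = sqrt(5) + 4 = 4 + sqrt(5) ≈ 6.2361)
(m + S)**2 = ((4 + sqrt(5)) + 8)**2 = (12 + sqrt(5))**2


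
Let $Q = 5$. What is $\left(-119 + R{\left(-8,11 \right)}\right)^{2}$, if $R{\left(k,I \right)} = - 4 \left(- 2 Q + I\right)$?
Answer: $15129$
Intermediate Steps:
$R{\left(k,I \right)} = 40 - 4 I$ ($R{\left(k,I \right)} = - 4 \left(\left(-2\right) 5 + I\right) = - 4 \left(-10 + I\right) = 40 - 4 I$)
$\left(-119 + R{\left(-8,11 \right)}\right)^{2} = \left(-119 + \left(40 - 44\right)\right)^{2} = \left(-119 - 4\right)^{2} = \left(-123\right)^{2} = 15129$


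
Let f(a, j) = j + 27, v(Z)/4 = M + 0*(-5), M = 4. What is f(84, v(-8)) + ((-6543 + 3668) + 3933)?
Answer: 1101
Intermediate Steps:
v(Z) = 16 (v(Z) = 4*(4 + 0*(-5)) = 4*(4 + 0) = 4*4 = 16)
f(a, j) = 27 + j
f(84, v(-8)) + ((-6543 + 3668) + 3933) = (27 + 16) + ((-6543 + 3668) + 3933) = 43 + (-2875 + 3933) = 43 + 1058 = 1101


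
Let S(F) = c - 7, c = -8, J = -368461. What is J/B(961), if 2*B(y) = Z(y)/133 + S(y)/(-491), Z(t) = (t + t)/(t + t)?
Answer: -24061608683/1243 ≈ -1.9358e+7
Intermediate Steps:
Z(t) = 1 (Z(t) = (2*t)/((2*t)) = (2*t)*(1/(2*t)) = 1)
S(F) = -15 (S(F) = -8 - 7 = -15)
B(y) = 1243/65303 (B(y) = (1/133 - 15/(-491))/2 = (1*(1/133) - 15*(-1/491))/2 = (1/133 + 15/491)/2 = (1/2)*(2486/65303) = 1243/65303)
J/B(961) = -368461/1243/65303 = -368461*65303/1243 = -24061608683/1243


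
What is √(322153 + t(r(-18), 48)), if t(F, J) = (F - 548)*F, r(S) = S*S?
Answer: √249577 ≈ 499.58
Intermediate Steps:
r(S) = S²
t(F, J) = F*(-548 + F) (t(F, J) = (-548 + F)*F = F*(-548 + F))
√(322153 + t(r(-18), 48)) = √(322153 + (-18)²*(-548 + (-18)²)) = √(322153 + 324*(-548 + 324)) = √(322153 + 324*(-224)) = √(322153 - 72576) = √249577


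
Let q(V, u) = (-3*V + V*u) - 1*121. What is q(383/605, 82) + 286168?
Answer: 173088692/605 ≈ 2.8610e+5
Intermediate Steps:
q(V, u) = -121 - 3*V + V*u (q(V, u) = (-3*V + V*u) - 121 = -121 - 3*V + V*u)
q(383/605, 82) + 286168 = (-121 - 1149/605 + (383/605)*82) + 286168 = (-121 - 1149/605 + (383*(1/605))*82) + 286168 = (-121 - 3*383/605 + (383/605)*82) + 286168 = (-121 - 1149/605 + 31406/605) + 286168 = -42948/605 + 286168 = 173088692/605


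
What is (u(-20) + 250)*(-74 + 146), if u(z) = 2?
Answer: 18144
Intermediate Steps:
(u(-20) + 250)*(-74 + 146) = (2 + 250)*(-74 + 146) = 252*72 = 18144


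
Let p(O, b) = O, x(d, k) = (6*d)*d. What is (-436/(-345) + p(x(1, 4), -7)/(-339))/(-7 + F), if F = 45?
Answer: 24289/740715 ≈ 0.032791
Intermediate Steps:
x(d, k) = 6*d**2
(-436/(-345) + p(x(1, 4), -7)/(-339))/(-7 + F) = (-436/(-345) + (6*1**2)/(-339))/(-7 + 45) = (-436*(-1/345) + (6*1)*(-1/339))/38 = (436/345 + 6*(-1/339))/38 = (436/345 - 2/113)/38 = (1/38)*(48578/38985) = 24289/740715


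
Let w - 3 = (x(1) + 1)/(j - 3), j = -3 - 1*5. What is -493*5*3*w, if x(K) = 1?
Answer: -229245/11 ≈ -20840.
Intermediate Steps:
j = -8 (j = -3 - 5 = -8)
w = 31/11 (w = 3 + (1 + 1)/(-8 - 3) = 3 + 2/(-11) = 3 + 2*(-1/11) = 3 - 2/11 = 31/11 ≈ 2.8182)
-493*5*3*w = -493*5*3*31/11 = -7395*31/11 = -493*465/11 = -229245/11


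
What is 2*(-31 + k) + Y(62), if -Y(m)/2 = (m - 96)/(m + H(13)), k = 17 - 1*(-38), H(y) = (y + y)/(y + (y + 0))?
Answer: 3092/63 ≈ 49.079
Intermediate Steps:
H(y) = 1 (H(y) = (2*y)/(y + y) = (2*y)/((2*y)) = (2*y)*(1/(2*y)) = 1)
k = 55 (k = 17 + 38 = 55)
Y(m) = -2*(-96 + m)/(1 + m) (Y(m) = -2*(m - 96)/(m + 1) = -2*(-96 + m)/(1 + m))
2*(-31 + k) + Y(62) = 2*(-31 + 55) + 2*(96 - 1*62)/(1 + 62) = 2*24 + 2*(96 - 62)/63 = 48 + 2*(1/63)*34 = 48 + 68/63 = 3092/63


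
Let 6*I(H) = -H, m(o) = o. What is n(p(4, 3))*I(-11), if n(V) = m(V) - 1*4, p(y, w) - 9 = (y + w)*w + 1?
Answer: 99/2 ≈ 49.500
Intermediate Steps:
I(H) = -H/6 (I(H) = (-H)/6 = -H/6)
p(y, w) = 10 + w*(w + y) (p(y, w) = 9 + ((y + w)*w + 1) = 9 + ((w + y)*w + 1) = 9 + (w*(w + y) + 1) = 9 + (1 + w*(w + y)) = 10 + w*(w + y))
n(V) = -4 + V (n(V) = V - 1*4 = V - 4 = -4 + V)
n(p(4, 3))*I(-11) = (-4 + (10 + 3**2 + 3*4))*(-1/6*(-11)) = (-4 + (10 + 9 + 12))*(11/6) = (-4 + 31)*(11/6) = 27*(11/6) = 99/2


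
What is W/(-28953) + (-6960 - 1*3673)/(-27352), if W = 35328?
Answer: -219478069/263974152 ≈ -0.83144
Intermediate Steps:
W/(-28953) + (-6960 - 1*3673)/(-27352) = 35328/(-28953) + (-6960 - 1*3673)/(-27352) = 35328*(-1/28953) + (-6960 - 3673)*(-1/27352) = -11776/9651 - 10633*(-1/27352) = -11776/9651 + 10633/27352 = -219478069/263974152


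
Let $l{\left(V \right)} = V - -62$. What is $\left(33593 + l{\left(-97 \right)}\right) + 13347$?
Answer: $46905$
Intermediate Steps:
$l{\left(V \right)} = 62 + V$ ($l{\left(V \right)} = V + 62 = 62 + V$)
$\left(33593 + l{\left(-97 \right)}\right) + 13347 = \left(33593 + \left(62 - 97\right)\right) + 13347 = \left(33593 - 35\right) + 13347 = 33558 + 13347 = 46905$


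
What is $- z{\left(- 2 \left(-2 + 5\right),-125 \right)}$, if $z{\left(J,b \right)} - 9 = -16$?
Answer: $7$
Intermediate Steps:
$z{\left(J,b \right)} = -7$ ($z{\left(J,b \right)} = 9 - 16 = -7$)
$- z{\left(- 2 \left(-2 + 5\right),-125 \right)} = \left(-1\right) \left(-7\right) = 7$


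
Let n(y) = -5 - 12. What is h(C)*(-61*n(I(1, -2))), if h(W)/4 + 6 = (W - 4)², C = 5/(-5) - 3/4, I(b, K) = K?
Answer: 449021/4 ≈ 1.1226e+5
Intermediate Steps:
n(y) = -17
C = -7/4 (C = 5*(-⅕) - 3*¼ = -1 - ¾ = -7/4 ≈ -1.7500)
h(W) = -24 + 4*(-4 + W)² (h(W) = -24 + 4*(W - 4)² = -24 + 4*(-4 + W)²)
h(C)*(-61*n(I(1, -2))) = (-24 + 4*(-4 - 7/4)²)*(-61*(-17)) = (-24 + 4*(-23/4)²)*1037 = (-24 + 4*(529/16))*1037 = (-24 + 529/4)*1037 = (433/4)*1037 = 449021/4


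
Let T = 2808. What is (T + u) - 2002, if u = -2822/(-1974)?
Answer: 796933/987 ≈ 807.43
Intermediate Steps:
u = 1411/987 (u = -2822*(-1/1974) = 1411/987 ≈ 1.4296)
(T + u) - 2002 = (2808 + 1411/987) - 2002 = 2772907/987 - 2002 = 796933/987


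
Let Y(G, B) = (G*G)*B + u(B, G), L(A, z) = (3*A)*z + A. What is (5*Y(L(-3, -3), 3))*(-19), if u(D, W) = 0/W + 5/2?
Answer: -328795/2 ≈ -1.6440e+5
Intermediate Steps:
u(D, W) = 5/2 (u(D, W) = 0 + 5*(1/2) = 0 + 5/2 = 5/2)
L(A, z) = A + 3*A*z (L(A, z) = 3*A*z + A = A + 3*A*z)
Y(G, B) = 5/2 + B*G**2 (Y(G, B) = (G*G)*B + 5/2 = G**2*B + 5/2 = B*G**2 + 5/2 = 5/2 + B*G**2)
(5*Y(L(-3, -3), 3))*(-19) = (5*(5/2 + 3*(-3*(1 + 3*(-3)))**2))*(-19) = (5*(5/2 + 3*(-3*(1 - 9))**2))*(-19) = (5*(5/2 + 3*(-3*(-8))**2))*(-19) = (5*(5/2 + 3*24**2))*(-19) = (5*(5/2 + 3*576))*(-19) = (5*(5/2 + 1728))*(-19) = (5*(3461/2))*(-19) = (17305/2)*(-19) = -328795/2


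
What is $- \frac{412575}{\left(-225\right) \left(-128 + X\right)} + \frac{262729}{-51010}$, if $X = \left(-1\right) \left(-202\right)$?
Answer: $\frac{55570043}{2831055} \approx 19.629$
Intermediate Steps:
$X = 202$
$- \frac{412575}{\left(-225\right) \left(-128 + X\right)} + \frac{262729}{-51010} = - \frac{412575}{\left(-225\right) \left(-128 + 202\right)} + \frac{262729}{-51010} = - \frac{412575}{\left(-225\right) 74} + 262729 \left(- \frac{1}{51010}\right) = - \frac{412575}{-16650} - \frac{262729}{51010} = \left(-412575\right) \left(- \frac{1}{16650}\right) - \frac{262729}{51010} = \frac{5501}{222} - \frac{262729}{51010} = \frac{55570043}{2831055}$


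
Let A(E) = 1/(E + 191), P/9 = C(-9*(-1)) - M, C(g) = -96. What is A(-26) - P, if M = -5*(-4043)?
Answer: 30161836/165 ≈ 1.8280e+5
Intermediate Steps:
M = 20215
P = -182799 (P = 9*(-96 - 1*20215) = 9*(-96 - 20215) = 9*(-20311) = -182799)
A(E) = 1/(191 + E)
A(-26) - P = 1/(191 - 26) - 1*(-182799) = 1/165 + 182799 = 30161836/165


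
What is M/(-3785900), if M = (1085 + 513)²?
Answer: -2209/3275 ≈ -0.67450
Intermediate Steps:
M = 2553604 (M = 1598² = 2553604)
M/(-3785900) = 2553604/(-3785900) = 2553604*(-1/3785900) = -2209/3275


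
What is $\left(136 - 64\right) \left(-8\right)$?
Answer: $-576$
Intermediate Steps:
$\left(136 - 64\right) \left(-8\right) = 72 \left(-8\right) = -576$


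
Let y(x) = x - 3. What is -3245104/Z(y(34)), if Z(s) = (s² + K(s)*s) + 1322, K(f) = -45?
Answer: -405638/111 ≈ -3654.4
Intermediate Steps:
y(x) = -3 + x
Z(s) = 1322 + s² - 45*s (Z(s) = (s² - 45*s) + 1322 = 1322 + s² - 45*s)
-3245104/Z(y(34)) = -3245104/(1322 + (-3 + 34)² - 45*(-3 + 34)) = -3245104/(1322 + 31² - 45*31) = -3245104/(1322 + 961 - 1395) = -3245104/888 = -3245104*1/888 = -405638/111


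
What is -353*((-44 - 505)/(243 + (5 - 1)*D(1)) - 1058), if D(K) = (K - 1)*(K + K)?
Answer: 10105331/27 ≈ 3.7427e+5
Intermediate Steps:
D(K) = 2*K*(-1 + K) (D(K) = (-1 + K)*(2*K) = 2*K*(-1 + K))
-353*((-44 - 505)/(243 + (5 - 1)*D(1)) - 1058) = -353*((-44 - 505)/(243 + (5 - 1)*(2*1*(-1 + 1))) - 1058) = -353*(-549/(243 + 4*(2*1*0)) - 1058) = -353*(-549/(243 + 4*0) - 1058) = -353*(-549/(243 + 0) - 1058) = -353*(-549/243 - 1058) = -353*(-549*1/243 - 1058) = -353*(-61/27 - 1058) = -353*(-28627/27) = 10105331/27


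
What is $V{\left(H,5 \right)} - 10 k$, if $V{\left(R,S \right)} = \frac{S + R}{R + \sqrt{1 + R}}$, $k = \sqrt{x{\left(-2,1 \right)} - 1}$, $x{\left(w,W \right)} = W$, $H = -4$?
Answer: $- \frac{4}{19} - \frac{i \sqrt{3}}{19} \approx -0.21053 - 0.091161 i$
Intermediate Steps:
$k = 0$ ($k = \sqrt{1 - 1} = \sqrt{0} = 0$)
$V{\left(R,S \right)} = \frac{R + S}{R + \sqrt{1 + R}}$
$V{\left(H,5 \right)} - 10 k = \frac{-4 + 5}{-4 + \sqrt{1 - 4}} - 0 = \frac{1}{-4 + \sqrt{-3}} \cdot 1 + 0 = \frac{1}{-4 + i \sqrt{3}} \cdot 1 + 0 = \frac{1}{-4 + i \sqrt{3}} + 0 = \frac{1}{-4 + i \sqrt{3}}$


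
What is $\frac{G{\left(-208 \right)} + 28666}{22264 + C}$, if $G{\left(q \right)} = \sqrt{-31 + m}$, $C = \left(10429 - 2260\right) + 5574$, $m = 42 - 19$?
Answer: $\frac{28666}{36007} + \frac{2 i \sqrt{2}}{36007} \approx 0.79612 + 7.8552 \cdot 10^{-5} i$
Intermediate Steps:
$m = 23$
$C = 13743$ ($C = 8169 + 5574 = 13743$)
$G{\left(q \right)} = 2 i \sqrt{2}$ ($G{\left(q \right)} = \sqrt{-31 + 23} = \sqrt{-8} = 2 i \sqrt{2}$)
$\frac{G{\left(-208 \right)} + 28666}{22264 + C} = \frac{2 i \sqrt{2} + 28666}{22264 + 13743} = \frac{28666 + 2 i \sqrt{2}}{36007} = \left(28666 + 2 i \sqrt{2}\right) \frac{1}{36007} = \frac{28666}{36007} + \frac{2 i \sqrt{2}}{36007}$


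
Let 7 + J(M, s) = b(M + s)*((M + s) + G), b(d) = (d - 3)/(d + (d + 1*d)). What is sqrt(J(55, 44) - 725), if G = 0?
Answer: 10*I*sqrt(7) ≈ 26.458*I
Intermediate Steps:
b(d) = (-3 + d)/(3*d) (b(d) = (-3 + d)/(d + (d + d)) = (-3 + d)/(d + 2*d) = (-3 + d)/((3*d)) = (-3 + d)*(1/(3*d)) = (-3 + d)/(3*d))
J(M, s) = -8 + M/3 + s/3 (J(M, s) = -7 + ((-3 + (M + s))/(3*(M + s)))*((M + s) + 0) = -7 + ((-3 + M + s)/(3*(M + s)))*(M + s) = -7 + (-1 + M/3 + s/3) = -8 + M/3 + s/3)
sqrt(J(55, 44) - 725) = sqrt((-8 + (1/3)*55 + (1/3)*44) - 725) = sqrt((-8 + 55/3 + 44/3) - 725) = sqrt(25 - 725) = sqrt(-700) = 10*I*sqrt(7)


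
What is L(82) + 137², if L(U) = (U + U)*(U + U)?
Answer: 45665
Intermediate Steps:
L(U) = 4*U² (L(U) = (2*U)*(2*U) = 4*U²)
L(82) + 137² = 4*82² + 137² = 4*6724 + 18769 = 26896 + 18769 = 45665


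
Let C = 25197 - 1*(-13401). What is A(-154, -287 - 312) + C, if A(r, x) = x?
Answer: 37999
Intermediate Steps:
C = 38598 (C = 25197 + 13401 = 38598)
A(-154, -287 - 312) + C = (-287 - 312) + 38598 = -599 + 38598 = 37999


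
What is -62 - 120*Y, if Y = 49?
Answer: -5942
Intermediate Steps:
-62 - 120*Y = -62 - 120*49 = -62 - 5880 = -5942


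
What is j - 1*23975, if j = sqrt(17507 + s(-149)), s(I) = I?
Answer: -23975 + sqrt(17358) ≈ -23843.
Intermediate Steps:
j = sqrt(17358) (j = sqrt(17507 - 149) = sqrt(17358) ≈ 131.75)
j - 1*23975 = sqrt(17358) - 1*23975 = sqrt(17358) - 23975 = -23975 + sqrt(17358)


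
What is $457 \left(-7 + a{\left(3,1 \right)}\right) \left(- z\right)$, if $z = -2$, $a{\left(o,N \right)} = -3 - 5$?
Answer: $-13710$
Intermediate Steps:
$a{\left(o,N \right)} = -8$ ($a{\left(o,N \right)} = -3 - 5 = -8$)
$457 \left(-7 + a{\left(3,1 \right)}\right) \left(- z\right) = 457 \left(-7 - 8\right) \left(\left(-1\right) \left(-2\right)\right) = 457 \left(\left(-15\right) 2\right) = 457 \left(-30\right) = -13710$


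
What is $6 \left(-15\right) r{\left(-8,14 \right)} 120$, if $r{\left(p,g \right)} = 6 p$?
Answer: $518400$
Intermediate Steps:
$6 \left(-15\right) r{\left(-8,14 \right)} 120 = 6 \left(-15\right) 6 \left(-8\right) 120 = \left(-90\right) \left(-48\right) 120 = 4320 \cdot 120 = 518400$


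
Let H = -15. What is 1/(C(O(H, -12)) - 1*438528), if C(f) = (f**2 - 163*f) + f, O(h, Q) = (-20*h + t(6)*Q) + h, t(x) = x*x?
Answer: -1/393105 ≈ -2.5438e-6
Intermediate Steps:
t(x) = x**2
O(h, Q) = -19*h + 36*Q (O(h, Q) = (-20*h + 6**2*Q) + h = (-20*h + 36*Q) + h = -19*h + 36*Q)
C(f) = f**2 - 162*f
1/(C(O(H, -12)) - 1*438528) = 1/((-19*(-15) + 36*(-12))*(-162 + (-19*(-15) + 36*(-12))) - 1*438528) = 1/((285 - 432)*(-162 + (285 - 432)) - 438528) = 1/(-147*(-162 - 147) - 438528) = 1/(-147*(-309) - 438528) = 1/(45423 - 438528) = 1/(-393105) = -1/393105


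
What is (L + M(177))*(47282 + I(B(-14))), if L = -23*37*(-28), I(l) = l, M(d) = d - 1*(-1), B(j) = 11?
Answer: 1135315758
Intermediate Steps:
M(d) = 1 + d (M(d) = d + 1 = 1 + d)
L = 23828 (L = -851*(-28) = 23828)
(L + M(177))*(47282 + I(B(-14))) = (23828 + (1 + 177))*(47282 + 11) = (23828 + 178)*47293 = 24006*47293 = 1135315758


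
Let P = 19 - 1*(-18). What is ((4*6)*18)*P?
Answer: 15984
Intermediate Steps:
P = 37 (P = 19 + 18 = 37)
((4*6)*18)*P = ((4*6)*18)*37 = (24*18)*37 = 432*37 = 15984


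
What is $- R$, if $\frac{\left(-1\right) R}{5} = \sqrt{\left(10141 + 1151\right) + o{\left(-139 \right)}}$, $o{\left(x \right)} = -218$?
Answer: $35 \sqrt{226} \approx 526.17$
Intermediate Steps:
$R = - 35 \sqrt{226}$ ($R = - 5 \sqrt{\left(10141 + 1151\right) - 218} = - 5 \sqrt{11292 - 218} = - 5 \sqrt{11074} = - 5 \cdot 7 \sqrt{226} = - 35 \sqrt{226} \approx -526.17$)
$- R = - \left(-35\right) \sqrt{226} = 35 \sqrt{226}$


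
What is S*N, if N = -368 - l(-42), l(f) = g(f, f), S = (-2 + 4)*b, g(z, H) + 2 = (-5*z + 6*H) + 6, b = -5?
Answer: 3300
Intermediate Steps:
g(z, H) = 4 - 5*z + 6*H (g(z, H) = -2 + ((-5*z + 6*H) + 6) = -2 + (6 - 5*z + 6*H) = 4 - 5*z + 6*H)
S = -10 (S = (-2 + 4)*(-5) = 2*(-5) = -10)
l(f) = 4 + f (l(f) = 4 - 5*f + 6*f = 4 + f)
N = -330 (N = -368 - (4 - 42) = -368 - 1*(-38) = -368 + 38 = -330)
S*N = -10*(-330) = 3300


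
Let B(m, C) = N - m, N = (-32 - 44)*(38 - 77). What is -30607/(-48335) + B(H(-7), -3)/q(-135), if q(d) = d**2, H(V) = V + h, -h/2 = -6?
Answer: 140167168/176181075 ≈ 0.79559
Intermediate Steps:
h = 12 (h = -2*(-6) = 12)
H(V) = 12 + V (H(V) = V + 12 = 12 + V)
N = 2964 (N = -76*(-39) = 2964)
B(m, C) = 2964 - m
-30607/(-48335) + B(H(-7), -3)/q(-135) = -30607/(-48335) + (2964 - (12 - 7))/((-135)**2) = -30607*(-1/48335) + (2964 - 1*5)/18225 = 30607/48335 + (2964 - 5)*(1/18225) = 30607/48335 + 2959*(1/18225) = 30607/48335 + 2959/18225 = 140167168/176181075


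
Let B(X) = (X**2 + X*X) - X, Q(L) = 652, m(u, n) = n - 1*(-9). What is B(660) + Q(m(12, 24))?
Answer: 871192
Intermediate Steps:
m(u, n) = 9 + n (m(u, n) = n + 9 = 9 + n)
B(X) = -X + 2*X**2 (B(X) = (X**2 + X**2) - X = 2*X**2 - X = -X + 2*X**2)
B(660) + Q(m(12, 24)) = 660*(-1 + 2*660) + 652 = 660*(-1 + 1320) + 652 = 660*1319 + 652 = 870540 + 652 = 871192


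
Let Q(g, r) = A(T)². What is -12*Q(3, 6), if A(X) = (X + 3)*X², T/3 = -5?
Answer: -87480000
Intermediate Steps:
T = -15 (T = 3*(-5) = -15)
A(X) = X²*(3 + X) (A(X) = (3 + X)*X² = X²*(3 + X))
Q(g, r) = 7290000 (Q(g, r) = ((-15)²*(3 - 15))² = (225*(-12))² = (-2700)² = 7290000)
-12*Q(3, 6) = -12*7290000 = -87480000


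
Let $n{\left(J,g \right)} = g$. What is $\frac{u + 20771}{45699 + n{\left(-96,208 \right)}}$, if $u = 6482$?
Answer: $\frac{27253}{45907} \approx 0.59366$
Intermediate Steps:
$\frac{u + 20771}{45699 + n{\left(-96,208 \right)}} = \frac{6482 + 20771}{45699 + 208} = \frac{27253}{45907}$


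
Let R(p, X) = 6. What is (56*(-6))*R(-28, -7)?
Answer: -2016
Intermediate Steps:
(56*(-6))*R(-28, -7) = (56*(-6))*6 = -336*6 = -2016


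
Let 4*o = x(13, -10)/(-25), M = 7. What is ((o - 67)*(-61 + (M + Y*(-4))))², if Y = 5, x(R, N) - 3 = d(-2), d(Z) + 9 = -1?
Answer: 61326064881/2500 ≈ 2.4530e+7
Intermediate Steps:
d(Z) = -10 (d(Z) = -9 - 1 = -10)
x(R, N) = -7 (x(R, N) = 3 - 10 = -7)
o = 7/100 (o = (-7/(-25))/4 = (-7*(-1/25))/4 = (¼)*(7/25) = 7/100 ≈ 0.070000)
((o - 67)*(-61 + (M + Y*(-4))))² = ((7/100 - 67)*(-61 + (7 + 5*(-4))))² = (-6693*(-61 + (7 - 20))/100)² = (-6693*(-61 - 13)/100)² = (-6693/100*(-74))² = (247641/50)² = 61326064881/2500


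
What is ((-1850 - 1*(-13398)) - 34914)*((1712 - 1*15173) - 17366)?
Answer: 720303682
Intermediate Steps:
((-1850 - 1*(-13398)) - 34914)*((1712 - 1*15173) - 17366) = ((-1850 + 13398) - 34914)*((1712 - 15173) - 17366) = (11548 - 34914)*(-13461 - 17366) = -23366*(-30827) = 720303682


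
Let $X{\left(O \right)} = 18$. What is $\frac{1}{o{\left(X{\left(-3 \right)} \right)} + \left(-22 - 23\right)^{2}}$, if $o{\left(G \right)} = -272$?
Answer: $\frac{1}{1753} \approx 0.00057045$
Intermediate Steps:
$\frac{1}{o{\left(X{\left(-3 \right)} \right)} + \left(-22 - 23\right)^{2}} = \frac{1}{-272 + \left(-22 - 23\right)^{2}} = \frac{1}{-272 + \left(-45\right)^{2}} = \frac{1}{-272 + 2025} = \frac{1}{1753}$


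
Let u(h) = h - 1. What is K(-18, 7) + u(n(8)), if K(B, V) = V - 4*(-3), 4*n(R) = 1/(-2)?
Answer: 143/8 ≈ 17.875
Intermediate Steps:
n(R) = -1/8 (n(R) = (1/4)/(-2) = (1/4)*(-1/2) = -1/8)
K(B, V) = 12 + V (K(B, V) = V + 12 = 12 + V)
u(h) = -1 + h
K(-18, 7) + u(n(8)) = (12 + 7) + (-1 - 1/8) = 19 - 9/8 = 143/8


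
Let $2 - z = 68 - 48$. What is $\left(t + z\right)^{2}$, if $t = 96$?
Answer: $6084$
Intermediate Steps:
$z = -18$ ($z = 2 - \left(68 - 48\right) = 2 - 20 = -18$)
$\left(t + z\right)^{2} = \left(96 - 18\right)^{2} = 78^{2} = 6084$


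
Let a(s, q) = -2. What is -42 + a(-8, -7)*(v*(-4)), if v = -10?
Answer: -122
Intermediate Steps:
-42 + a(-8, -7)*(v*(-4)) = -42 - (-20)*(-4) = -42 - 2*40 = -42 - 80 = -122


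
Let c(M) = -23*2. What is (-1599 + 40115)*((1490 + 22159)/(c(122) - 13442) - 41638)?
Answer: -1802667535199/1124 ≈ -1.6038e+9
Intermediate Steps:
c(M) = -46
(-1599 + 40115)*((1490 + 22159)/(c(122) - 13442) - 41638) = (-1599 + 40115)*((1490 + 22159)/(-46 - 13442) - 41638) = 38516*(23649/(-13488) - 41638) = 38516*(23649*(-1/13488) - 41638) = 38516*(-7883/4496 - 41638) = 38516*(-187212331/4496) = -1802667535199/1124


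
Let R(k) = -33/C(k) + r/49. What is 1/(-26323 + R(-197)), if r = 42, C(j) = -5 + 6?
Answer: -7/184486 ≈ -3.7943e-5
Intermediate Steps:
C(j) = 1
R(k) = -225/7 (R(k) = -33/1 + 42/49 = -33*1 + 42*(1/49) = -33 + 6/7 = -225/7)
1/(-26323 + R(-197)) = 1/(-26323 - 225/7) = 1/(-184486/7) = -7/184486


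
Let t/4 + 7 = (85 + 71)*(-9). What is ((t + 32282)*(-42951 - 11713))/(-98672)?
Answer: 91008727/6167 ≈ 14757.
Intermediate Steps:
t = -5644 (t = -28 + 4*((85 + 71)*(-9)) = -28 + 4*(156*(-9)) = -28 + 4*(-1404) = -28 - 5616 = -5644)
((t + 32282)*(-42951 - 11713))/(-98672) = ((-5644 + 32282)*(-42951 - 11713))/(-98672) = (26638*(-54664))*(-1/98672) = -1456139632*(-1/98672) = 91008727/6167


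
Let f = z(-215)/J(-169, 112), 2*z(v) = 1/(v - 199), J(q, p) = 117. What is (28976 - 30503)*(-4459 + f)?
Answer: 219872773265/32292 ≈ 6.8089e+6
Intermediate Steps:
z(v) = 1/(2*(-199 + v)) (z(v) = 1/(2*(v - 199)) = 1/(2*(-199 + v)))
f = -1/96876 (f = (1/(2*(-199 - 215)))/117 = ((1/2)/(-414))*(1/117) = ((1/2)*(-1/414))*(1/117) = -1/828*1/117 = -1/96876 ≈ -1.0322e-5)
(28976 - 30503)*(-4459 + f) = (28976 - 30503)*(-4459 - 1/96876) = -1527*(-431970085/96876) = 219872773265/32292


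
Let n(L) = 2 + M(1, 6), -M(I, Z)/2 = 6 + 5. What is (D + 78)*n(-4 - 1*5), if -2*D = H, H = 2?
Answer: -1540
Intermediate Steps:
M(I, Z) = -22 (M(I, Z) = -2*(6 + 5) = -2*11 = -22)
D = -1 (D = -1/2*2 = -1)
n(L) = -20 (n(L) = 2 - 22 = -20)
(D + 78)*n(-4 - 1*5) = (-1 + 78)*(-20) = 77*(-20) = -1540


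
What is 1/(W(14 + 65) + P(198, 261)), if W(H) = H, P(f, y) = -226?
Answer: -1/147 ≈ -0.0068027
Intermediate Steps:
1/(W(14 + 65) + P(198, 261)) = 1/((14 + 65) - 226) = 1/(79 - 226) = 1/(-147) = -1/147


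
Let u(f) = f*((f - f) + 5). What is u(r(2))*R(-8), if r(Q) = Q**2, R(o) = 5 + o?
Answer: -60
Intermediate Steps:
u(f) = 5*f (u(f) = f*(0 + 5) = f*5 = 5*f)
u(r(2))*R(-8) = (5*2**2)*(5 - 8) = (5*4)*(-3) = 20*(-3) = -60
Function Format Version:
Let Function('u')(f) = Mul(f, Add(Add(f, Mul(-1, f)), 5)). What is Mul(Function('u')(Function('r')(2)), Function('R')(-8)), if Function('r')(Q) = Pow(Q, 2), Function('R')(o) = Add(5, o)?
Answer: -60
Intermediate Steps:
Function('u')(f) = Mul(5, f) (Function('u')(f) = Mul(f, Add(0, 5)) = Mul(f, 5) = Mul(5, f))
Mul(Function('u')(Function('r')(2)), Function('R')(-8)) = Mul(Mul(5, Pow(2, 2)), Add(5, -8)) = Mul(Mul(5, 4), -3) = Mul(20, -3) = -60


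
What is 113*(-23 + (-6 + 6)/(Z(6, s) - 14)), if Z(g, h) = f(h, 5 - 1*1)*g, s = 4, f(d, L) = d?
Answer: -2599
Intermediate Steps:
Z(g, h) = g*h (Z(g, h) = h*g = g*h)
113*(-23 + (-6 + 6)/(Z(6, s) - 14)) = 113*(-23 + (-6 + 6)/(6*4 - 14)) = 113*(-23 + 0/(24 - 14)) = 113*(-23 + 0/10) = 113*(-23 + 0*(⅒)) = 113*(-23 + 0) = 113*(-23) = -2599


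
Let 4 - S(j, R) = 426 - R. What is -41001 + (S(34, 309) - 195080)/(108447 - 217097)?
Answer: -4454563457/108650 ≈ -40999.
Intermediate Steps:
S(j, R) = -422 + R (S(j, R) = 4 - (426 - R) = 4 + (-426 + R) = -422 + R)
-41001 + (S(34, 309) - 195080)/(108447 - 217097) = -41001 + ((-422 + 309) - 195080)/(108447 - 217097) = -41001 + (-113 - 195080)/(-108650) = -41001 - 195193*(-1/108650) = -41001 + 195193/108650 = -4454563457/108650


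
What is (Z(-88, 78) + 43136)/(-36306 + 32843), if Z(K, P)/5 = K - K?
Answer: -43136/3463 ≈ -12.456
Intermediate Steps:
Z(K, P) = 0 (Z(K, P) = 5*(K - K) = 5*0 = 0)
(Z(-88, 78) + 43136)/(-36306 + 32843) = (0 + 43136)/(-36306 + 32843) = 43136/(-3463) = 43136*(-1/3463) = -43136/3463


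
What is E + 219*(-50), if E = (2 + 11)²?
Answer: -10781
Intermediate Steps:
E = 169 (E = 13² = 169)
E + 219*(-50) = 169 + 219*(-50) = 169 - 10950 = -10781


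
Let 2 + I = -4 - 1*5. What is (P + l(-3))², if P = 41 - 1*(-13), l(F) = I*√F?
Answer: 2553 - 1188*I*√3 ≈ 2553.0 - 2057.7*I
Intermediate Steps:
I = -11 (I = -2 + (-4 - 1*5) = -2 + (-4 - 5) = -2 - 9 = -11)
l(F) = -11*√F
P = 54 (P = 41 + 13 = 54)
(P + l(-3))² = (54 - 11*I*√3)²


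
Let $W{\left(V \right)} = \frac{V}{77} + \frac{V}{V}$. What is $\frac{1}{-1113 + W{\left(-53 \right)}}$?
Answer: $- \frac{77}{85677} \approx -0.00089872$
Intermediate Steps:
$W{\left(V \right)} = 1 + \frac{V}{77}$ ($W{\left(V \right)} = V \frac{1}{77} + 1 = \frac{V}{77} + 1 = 1 + \frac{V}{77}$)
$\frac{1}{-1113 + W{\left(-53 \right)}} = \frac{1}{-1113 + \left(1 + \frac{1}{77} \left(-53\right)\right)} = \frac{1}{-1113 + \left(1 - \frac{53}{77}\right)} = \frac{1}{-1113 + \frac{24}{77}} = \frac{1}{- \frac{85677}{77}} = - \frac{77}{85677}$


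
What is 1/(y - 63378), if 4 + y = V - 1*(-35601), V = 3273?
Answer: -1/24508 ≈ -4.0803e-5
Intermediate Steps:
y = 38870 (y = -4 + (3273 - 1*(-35601)) = -4 + (3273 + 35601) = -4 + 38874 = 38870)
1/(y - 63378) = 1/(38870 - 63378) = 1/(-24508) = -1/24508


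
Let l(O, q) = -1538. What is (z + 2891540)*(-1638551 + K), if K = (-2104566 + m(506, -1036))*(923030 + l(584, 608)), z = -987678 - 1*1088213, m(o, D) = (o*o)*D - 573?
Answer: -200950351668955062579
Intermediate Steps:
m(o, D) = -573 + D*o² (m(o, D) = o²*D - 573 = D*o² - 573 = -573 + D*o²)
z = -2075891 (z = -987678 - 1088213 = -2075891)
K = -246368658985020 (K = (-2104566 + (-573 - 1036*506²))*(923030 - 1538) = (-2104566 + (-573 - 1036*256036))*921492 = (-2104566 + (-573 - 265253296))*921492 = (-2104566 - 265253869)*921492 = -267358435*921492 = -246368658985020)
(z + 2891540)*(-1638551 + K) = (-2075891 + 2891540)*(-1638551 - 246368658985020) = 815649*(-246368660623571) = -200950351668955062579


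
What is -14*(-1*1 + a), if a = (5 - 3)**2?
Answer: -42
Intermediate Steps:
a = 4 (a = 2**2 = 4)
-14*(-1*1 + a) = -14*(-1*1 + 4) = -14*(-1 + 4) = -14*3 = -42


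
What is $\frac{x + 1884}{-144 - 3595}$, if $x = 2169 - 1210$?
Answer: $- \frac{2843}{3739} \approx -0.76036$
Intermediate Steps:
$x = 959$
$\frac{x + 1884}{-144 - 3595} = \frac{959 + 1884}{-144 - 3595} = \frac{2843}{-3739} = 2843 \left(- \frac{1}{3739}\right) = - \frac{2843}{3739}$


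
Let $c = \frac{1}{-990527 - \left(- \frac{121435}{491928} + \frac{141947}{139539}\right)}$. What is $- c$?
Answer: $\frac{7627015688}{7554770844252615} \approx 1.0096 \cdot 10^{-6}$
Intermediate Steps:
$c = - \frac{7627015688}{7554770844252615}$ ($c = \frac{1}{-990527 - \frac{5875865039}{7627015688}} = \frac{1}{- \frac{7554770844252615}{7627015688}} = - \frac{7627015688}{7554770844252615} \approx -1.0096 \cdot 10^{-6}$)
$- c = \left(-1\right) \left(- \frac{7627015688}{7554770844252615}\right) = \frac{7627015688}{7554770844252615}$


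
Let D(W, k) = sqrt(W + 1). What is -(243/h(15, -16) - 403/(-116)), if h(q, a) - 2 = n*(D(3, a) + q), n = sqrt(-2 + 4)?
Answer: -87473/33292 - 4131*sqrt(2)/574 ≈ -12.805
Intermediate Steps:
n = sqrt(2) ≈ 1.4142
D(W, k) = sqrt(1 + W)
h(q, a) = 2 + sqrt(2)*(2 + q) (h(q, a) = 2 + sqrt(2)*(sqrt(1 + 3) + q) = 2 + sqrt(2)*(sqrt(4) + q) = 2 + sqrt(2)*(2 + q))
-(243/h(15, -16) - 403/(-116)) = -(243/(2 + 2*sqrt(2) + 15*sqrt(2)) - 403/(-116)) = -(243/(2 + 17*sqrt(2)) - 403*(-1/116)) = -(243/(2 + 17*sqrt(2)) + 403/116) = -(403/116 + 243/(2 + 17*sqrt(2))) = -403/116 - 243/(2 + 17*sqrt(2))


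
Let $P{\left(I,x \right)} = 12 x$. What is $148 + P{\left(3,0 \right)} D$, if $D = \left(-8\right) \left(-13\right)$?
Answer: $148$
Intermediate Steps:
$D = 104$
$148 + P{\left(3,0 \right)} D = 148 + 12 \cdot 0 \cdot 104 = 148 + 0 \cdot 104 = 148 + 0 = 148$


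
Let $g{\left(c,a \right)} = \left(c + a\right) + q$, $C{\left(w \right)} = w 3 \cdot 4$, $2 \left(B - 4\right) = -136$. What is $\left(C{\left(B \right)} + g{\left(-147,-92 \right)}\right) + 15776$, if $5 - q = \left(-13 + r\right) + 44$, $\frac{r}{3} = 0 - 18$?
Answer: $14797$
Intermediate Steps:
$B = -64$ ($B = 4 + \frac{1}{2} \left(-136\right) = 4 - 68 = -64$)
$C{\left(w \right)} = 12 w$ ($C{\left(w \right)} = 3 w 4 = 12 w$)
$r = -54$ ($r = 3 \left(0 - 18\right) = 3 \left(-18\right) = -54$)
$q = 28$ ($q = 5 - \left(\left(-13 - 54\right) + 44\right) = 5 - \left(-67 + 44\right) = 5 - -23 = 5 + 23 = 28$)
$g{\left(c,a \right)} = 28 + a + c$ ($g{\left(c,a \right)} = \left(c + a\right) + 28 = \left(a + c\right) + 28 = 28 + a + c$)
$\left(C{\left(B \right)} + g{\left(-147,-92 \right)}\right) + 15776 = \left(12 \left(-64\right) - 211\right) + 15776 = \left(-768 - 211\right) + 15776 = -979 + 15776 = 14797$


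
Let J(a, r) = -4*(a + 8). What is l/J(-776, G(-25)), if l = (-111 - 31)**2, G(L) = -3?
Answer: 5041/768 ≈ 6.5638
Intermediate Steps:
l = 20164 (l = (-142)**2 = 20164)
J(a, r) = -32 - 4*a (J(a, r) = -4*(8 + a) = -32 - 4*a)
l/J(-776, G(-25)) = 20164/(-32 - 4*(-776)) = 20164/(-32 + 3104) = 20164/3072 = 20164*(1/3072) = 5041/768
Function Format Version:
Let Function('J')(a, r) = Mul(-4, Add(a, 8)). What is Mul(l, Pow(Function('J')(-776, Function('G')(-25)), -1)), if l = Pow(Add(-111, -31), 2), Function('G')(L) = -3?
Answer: Rational(5041, 768) ≈ 6.5638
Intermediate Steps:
l = 20164 (l = Pow(-142, 2) = 20164)
Function('J')(a, r) = Add(-32, Mul(-4, a)) (Function('J')(a, r) = Mul(-4, Add(8, a)) = Add(-32, Mul(-4, a)))
Mul(l, Pow(Function('J')(-776, Function('G')(-25)), -1)) = Mul(20164, Pow(Add(-32, Mul(-4, -776)), -1)) = Mul(20164, Pow(Add(-32, 3104), -1)) = Mul(20164, Pow(3072, -1)) = Mul(20164, Rational(1, 3072)) = Rational(5041, 768)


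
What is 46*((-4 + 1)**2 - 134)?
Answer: -5750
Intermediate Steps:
46*((-4 + 1)**2 - 134) = 46*((-3)**2 - 134) = 46*(9 - 134) = 46*(-125) = -5750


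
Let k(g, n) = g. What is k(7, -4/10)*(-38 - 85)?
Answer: -861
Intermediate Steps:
k(7, -4/10)*(-38 - 85) = 7*(-38 - 85) = 7*(-123) = -861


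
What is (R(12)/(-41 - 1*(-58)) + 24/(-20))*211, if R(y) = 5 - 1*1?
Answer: -17302/85 ≈ -203.55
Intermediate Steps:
R(y) = 4 (R(y) = 5 - 1 = 4)
(R(12)/(-41 - 1*(-58)) + 24/(-20))*211 = (4/(-41 - 1*(-58)) + 24/(-20))*211 = (4/(-41 + 58) + 24*(-1/20))*211 = (4/17 - 6/5)*211 = -82/85*211 = -17302/85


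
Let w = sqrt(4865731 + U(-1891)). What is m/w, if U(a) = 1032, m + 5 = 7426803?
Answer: 7426798*sqrt(4866763)/4866763 ≈ 3366.5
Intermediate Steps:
m = 7426798 (m = -5 + 7426803 = 7426798)
w = sqrt(4866763) (w = sqrt(4865731 + 1032) = sqrt(4866763) ≈ 2206.1)
m/w = 7426798/(sqrt(4866763)) = 7426798*(sqrt(4866763)/4866763) = 7426798*sqrt(4866763)/4866763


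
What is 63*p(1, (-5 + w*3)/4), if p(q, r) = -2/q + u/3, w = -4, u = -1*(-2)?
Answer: -84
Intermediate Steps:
u = 2
p(q, r) = ⅔ - 2/q (p(q, r) = -2/q + 2/3 = -2/q + 2*(⅓) = -2/q + ⅔ = ⅔ - 2/q)
63*p(1, (-5 + w*3)/4) = 63*(⅔ - 2/1) = 63*(⅔ - 2*1) = 63*(⅔ - 2) = 63*(-4/3) = -84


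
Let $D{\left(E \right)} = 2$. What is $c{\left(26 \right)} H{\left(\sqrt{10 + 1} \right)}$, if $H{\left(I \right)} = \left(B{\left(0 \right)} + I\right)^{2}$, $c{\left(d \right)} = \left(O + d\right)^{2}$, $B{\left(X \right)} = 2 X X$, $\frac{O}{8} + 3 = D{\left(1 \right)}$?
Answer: $3564$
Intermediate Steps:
$O = -8$ ($O = -24 + 8 \cdot 2 = -24 + 16 = -8$)
$B{\left(X \right)} = 2 X^{2}$
$c{\left(d \right)} = \left(-8 + d\right)^{2}$
$H{\left(I \right)} = I^{2}$ ($H{\left(I \right)} = \left(2 \cdot 0^{2} + I\right)^{2} = \left(2 \cdot 0 + I\right)^{2} = \left(0 + I\right)^{2} = I^{2}$)
$c{\left(26 \right)} H{\left(\sqrt{10 + 1} \right)} = \left(-8 + 26\right)^{2} \left(\sqrt{10 + 1}\right)^{2} = 18^{2} \left(\sqrt{11}\right)^{2} = 324 \cdot 11 = 3564$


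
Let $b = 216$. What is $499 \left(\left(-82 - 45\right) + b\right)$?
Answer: $44411$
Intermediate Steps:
$499 \left(\left(-82 - 45\right) + b\right) = 499 \left(\left(-82 - 45\right) + 216\right) = 499 \left(-127 + 216\right) = 499 \cdot 89 = 44411$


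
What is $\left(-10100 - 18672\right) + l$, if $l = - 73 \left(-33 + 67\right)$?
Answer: $-31254$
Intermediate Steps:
$l = -2482$ ($l = \left(-73\right) 34 = -2482$)
$\left(-10100 - 18672\right) + l = \left(-10100 - 18672\right) - 2482 = -28772 - 2482 = -31254$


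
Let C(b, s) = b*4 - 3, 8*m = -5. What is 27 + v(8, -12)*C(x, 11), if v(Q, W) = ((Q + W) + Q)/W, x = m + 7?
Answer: 39/2 ≈ 19.500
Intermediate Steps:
m = -5/8 (m = (⅛)*(-5) = -5/8 ≈ -0.62500)
x = 51/8 (x = -5/8 + 7 = 51/8 ≈ 6.3750)
C(b, s) = -3 + 4*b (C(b, s) = 4*b - 3 = -3 + 4*b)
v(Q, W) = (W + 2*Q)/W
27 + v(8, -12)*C(x, 11) = 27 + ((-12 + 2*8)/(-12))*(-3 + 4*(51/8)) = 27 + (-(-12 + 16)/12)*(-3 + 51/2) = 27 - 1/12*4*(45/2) = 27 - ⅓*45/2 = 27 - 15/2 = 39/2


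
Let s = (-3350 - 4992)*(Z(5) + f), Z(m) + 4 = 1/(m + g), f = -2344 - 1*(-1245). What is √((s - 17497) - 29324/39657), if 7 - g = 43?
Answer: √13880172144831660831/1229367 ≈ 3030.5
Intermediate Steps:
f = -1099 (f = -2344 + 1245 = -1099)
g = -36 (g = 7 - 1*43 = 7 - 43 = -36)
Z(m) = -4 + 1/(-36 + m) (Z(m) = -4 + 1/(m - 36) = -4 + 1/(-36 + m))
s = 285246348/31 (s = (-3350 - 4992)*((145 - 4*5)/(-36 + 5) - 1099) = -8342*((145 - 20)/(-31) - 1099) = -8342*(-1/31*125 - 1099) = -8342*(-125/31 - 1099) = -8342*(-34194/31) = 285246348/31 ≈ 9.2015e+6)
√((s - 17497) - 29324/39657) = √((285246348/31 - 17497) - 29324/39657) = √(284703941/31 - 29324*1/39657) = √(284703941/31 - 29324/39657) = √(11290503279193/1229367) = √13880172144831660831/1229367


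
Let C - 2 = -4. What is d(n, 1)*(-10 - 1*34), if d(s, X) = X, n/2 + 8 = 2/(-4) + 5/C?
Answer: -44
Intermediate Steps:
C = -2 (C = 2 - 4 = -2)
n = -22 (n = -16 + 2*(2/(-4) + 5/(-2)) = -16 + 2*(2*(-1/4) + 5*(-1/2)) = -16 + 2*(-1/2 - 5/2) = -16 + 2*(-3) = -16 - 6 = -22)
d(n, 1)*(-10 - 1*34) = 1*(-10 - 1*34) = 1*(-10 - 34) = 1*(-44) = -44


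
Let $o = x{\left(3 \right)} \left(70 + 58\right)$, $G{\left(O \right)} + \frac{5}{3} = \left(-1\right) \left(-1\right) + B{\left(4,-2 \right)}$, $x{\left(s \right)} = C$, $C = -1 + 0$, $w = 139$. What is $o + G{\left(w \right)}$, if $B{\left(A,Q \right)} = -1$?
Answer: $- \frac{389}{3} \approx -129.67$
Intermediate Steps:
$C = -1$
$x{\left(s \right)} = -1$
$G{\left(O \right)} = - \frac{5}{3}$ ($G{\left(O \right)} = - \frac{5}{3} - 0 = - \frac{5}{3} + \left(1 - 1\right) = - \frac{5}{3} + 0 = - \frac{5}{3}$)
$o = -128$ ($o = - (70 + 58) = \left(-1\right) 128 = -128$)
$o + G{\left(w \right)} = -128 - \frac{5}{3} = - \frac{389}{3}$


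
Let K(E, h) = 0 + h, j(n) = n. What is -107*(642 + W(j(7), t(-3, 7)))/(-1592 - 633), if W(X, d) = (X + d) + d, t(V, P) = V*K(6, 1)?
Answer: 68801/2225 ≈ 30.922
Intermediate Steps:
K(E, h) = h
t(V, P) = V (t(V, P) = V*1 = V)
W(X, d) = X + 2*d
-107*(642 + W(j(7), t(-3, 7)))/(-1592 - 633) = -107*(642 + (7 + 2*(-3)))/(-1592 - 633) = -107*(642 + (7 - 6))/(-2225) = -107*(642 + 1)*(-1)/2225 = -68801*(-1)/2225 = -107*(-643/2225) = 68801/2225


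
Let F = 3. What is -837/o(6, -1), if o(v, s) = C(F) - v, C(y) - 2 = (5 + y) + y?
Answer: -837/7 ≈ -119.57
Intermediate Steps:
C(y) = 7 + 2*y (C(y) = 2 + ((5 + y) + y) = 2 + (5 + 2*y) = 7 + 2*y)
o(v, s) = 13 - v (o(v, s) = (7 + 2*3) - v = (7 + 6) - v = 13 - v)
-837/o(6, -1) = -837/(13 - 1*6) = -837/(13 - 6) = -837/7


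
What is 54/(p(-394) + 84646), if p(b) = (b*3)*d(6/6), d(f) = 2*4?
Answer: 27/37595 ≈ 0.00071818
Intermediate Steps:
d(f) = 8
p(b) = 24*b (p(b) = (b*3)*8 = (3*b)*8 = 24*b)
54/(p(-394) + 84646) = 54/(24*(-394) + 84646) = 54/(-9456 + 84646) = 54/75190 = (1/75190)*54 = 27/37595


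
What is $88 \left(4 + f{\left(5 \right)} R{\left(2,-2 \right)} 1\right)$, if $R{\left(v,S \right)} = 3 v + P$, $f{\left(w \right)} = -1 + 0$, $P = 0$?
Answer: $-176$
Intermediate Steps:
$f{\left(w \right)} = -1$
$R{\left(v,S \right)} = 3 v$ ($R{\left(v,S \right)} = 3 v + 0 = 3 v$)
$88 \left(4 + f{\left(5 \right)} R{\left(2,-2 \right)} 1\right) = 88 \left(4 + - 3 \cdot 2 \cdot 1\right) = 88 \left(4 + \left(-1\right) 6 \cdot 1\right) = 88 \left(4 - 6\right) = 88 \left(-2\right) = -176$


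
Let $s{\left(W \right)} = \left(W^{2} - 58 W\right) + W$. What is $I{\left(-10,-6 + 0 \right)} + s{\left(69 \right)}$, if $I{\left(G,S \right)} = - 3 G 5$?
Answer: $978$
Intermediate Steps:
$I{\left(G,S \right)} = - 15 G$ ($I{\left(G,S \right)} = - 3 \cdot 5 G = - 15 G$)
$s{\left(W \right)} = W^{2} - 57 W$
$I{\left(-10,-6 + 0 \right)} + s{\left(69 \right)} = \left(-15\right) \left(-10\right) + 69 \left(-57 + 69\right) = 150 + 69 \cdot 12 = 150 + 828 = 978$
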